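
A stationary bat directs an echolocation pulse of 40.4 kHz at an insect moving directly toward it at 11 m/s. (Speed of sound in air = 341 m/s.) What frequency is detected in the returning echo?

At the insect (a moving observer), f₁ = f₀ · (v + u)/v = 40.4 × 352/341 ≈ 41.7 kHz.
The reflection then acts as a moving source: f₂ = f₁ · v/(v − u) ≈ 43.1 kHz.

43.1 kHz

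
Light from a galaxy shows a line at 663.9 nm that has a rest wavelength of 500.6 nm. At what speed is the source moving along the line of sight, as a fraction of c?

0.275

λ'/λ₀ = 1.3262 > 1 (redshift), so the source is receding.
λ'/λ₀ = √((1 + β)/(1 − β)) for a receding source ⇒ β = (r² − 1)/(r² + 1) with r = λ'/λ₀.
β = (1.7588 − 1)/(1.7588 + 1) ≈ 0.275.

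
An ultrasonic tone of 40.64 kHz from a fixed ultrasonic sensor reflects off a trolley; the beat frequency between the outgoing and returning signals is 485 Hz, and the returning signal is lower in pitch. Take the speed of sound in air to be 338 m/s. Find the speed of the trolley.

Double Doppler shift off a moving reflector: f₂ = f₀ · (v + u)/(v − u) (u > 0 toward emitter).
Returning signal is lower, so f₂ = f₀ − Δf = 40640 − 485 = 40155 Hz.
Rearranging, u = v · (f₂ − f₀)/(f₂ + f₀) = 338 × -485/80795 ≈ -2.03 m/s.
So the trolley is moving at 2.03 m/s away from the emitter.

2.03 m/s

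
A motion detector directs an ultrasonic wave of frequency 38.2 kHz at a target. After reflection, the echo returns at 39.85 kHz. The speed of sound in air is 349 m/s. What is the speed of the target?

Double Doppler shift off a moving reflector: f₂ = f₀ · (v + u)/(v − u) (u > 0 toward emitter).
Rearranging, u = v · (f₂ − f₀)/(f₂ + f₀) = 349 × 1.65/78.05 ≈ 7.4 m/s.
So the target is moving at 7.4 m/s toward the emitter.

7.4 m/s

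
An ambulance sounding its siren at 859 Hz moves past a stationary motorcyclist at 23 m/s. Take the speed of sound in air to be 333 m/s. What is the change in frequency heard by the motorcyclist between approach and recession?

119 Hz

Approaching: f₁ = f · v/(v − v_s) = 859 × 333/310 ≈ 923 Hz.
Receding: f₂ = f · v/(v + v_s) = 859 × 333/356 ≈ 804 Hz.
Drop: f₁ − f₂ = 2f·v·v_s/(v² − v_s²) = 2 × 859 × 333 × 23/(333² − 23²) ≈ 119 Hz.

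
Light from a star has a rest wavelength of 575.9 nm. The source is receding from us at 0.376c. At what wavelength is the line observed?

855.2 nm

Relativistic Doppler for wavelength: λ' = λ₀ · √((1 + β)/(1 − β)).
λ' = 575.9 × √(1.3760/0.6240) = 575.9 × 1.48497 ≈ 855.2 nm.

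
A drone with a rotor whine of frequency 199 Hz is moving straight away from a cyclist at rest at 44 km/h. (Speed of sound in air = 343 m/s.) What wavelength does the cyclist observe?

44 km/h = 12.22 m/s.
Only the source moves, away from the listener, so f' = f · v/(v + v_s).
f' = 199 × 343/(343 + 12.22) ≈ 192 Hz.
λ' = v/f' = 343/192.153 ≈ 1.79 m.

1.79 m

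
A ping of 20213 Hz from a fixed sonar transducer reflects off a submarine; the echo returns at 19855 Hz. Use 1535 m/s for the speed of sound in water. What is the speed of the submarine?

Double Doppler shift off a moving reflector: f₂ = f₀ · (v + u)/(v − u) (u > 0 toward emitter).
Rearranging, u = v · (f₂ − f₀)/(f₂ + f₀) = 1535 × -358/40068 ≈ -13.7 m/s.
So the submarine is moving at 13.7 m/s away from the emitter.

13.7 m/s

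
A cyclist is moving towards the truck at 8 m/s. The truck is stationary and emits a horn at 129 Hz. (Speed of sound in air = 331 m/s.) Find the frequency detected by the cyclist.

132 Hz

Only the observer moves, toward the source, so f' = f · (v + v_o)/v.
f' = 129 × (331 + 8)/331 = 129 × 339/331 ≈ 132 Hz.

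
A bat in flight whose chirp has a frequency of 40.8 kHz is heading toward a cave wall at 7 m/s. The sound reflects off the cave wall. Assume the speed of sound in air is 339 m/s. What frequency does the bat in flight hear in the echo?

The cave wall receives the sound from a moving source: f₁ = f₀ · v/(v − v_e) = 40.8 × 339/332 ≈ 41.7 kHz.
On the return leg the bat in flight is a moving observer: f₂ = f₁ · (v + v_e)/v = 41.7 × 346/339 ≈ 42.5 kHz.

42.5 kHz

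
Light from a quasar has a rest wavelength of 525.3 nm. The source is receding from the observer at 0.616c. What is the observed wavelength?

1077.6 nm

Relativistic Doppler for wavelength: λ' = λ₀ · √((1 + β)/(1 − β)).
λ' = 525.3 × √(1.6160/0.3840) = 525.3 × 2.05142 ≈ 1077.6 nm.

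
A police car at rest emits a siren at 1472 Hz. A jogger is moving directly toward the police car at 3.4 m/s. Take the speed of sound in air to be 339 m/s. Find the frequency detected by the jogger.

1487 Hz

Only the observer moves, toward the source, so f' = f · (v + v_o)/v.
f' = 1472 × (339 + 3.4)/339 = 1472 × 342.4/339 ≈ 1487 Hz.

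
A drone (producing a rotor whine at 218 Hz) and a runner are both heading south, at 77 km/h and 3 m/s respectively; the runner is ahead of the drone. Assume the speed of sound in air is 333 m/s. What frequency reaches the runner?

231 Hz

77 km/h = 21.39 m/s.
The runner is ahead, so the drone is moving toward it while the runner is moving away from the drone.
General Doppler shift: f' = f · (v − v_o)/(v − v_s).
f' = 218 × (333 − 3)/(333 − 21.39) = 218 × 330/311.61 ≈ 231 Hz.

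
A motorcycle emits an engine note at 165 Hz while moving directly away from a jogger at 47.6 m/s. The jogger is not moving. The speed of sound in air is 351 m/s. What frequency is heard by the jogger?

145 Hz

Moving source, stationary observer: f' = f · v/(v + v_s) since the source is receding.
f' = 165 × 351/(351 + 47.6) = 165 × 351/398.6 ≈ 145 Hz.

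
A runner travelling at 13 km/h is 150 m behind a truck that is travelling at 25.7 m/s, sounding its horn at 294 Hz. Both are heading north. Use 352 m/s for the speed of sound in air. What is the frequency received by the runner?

277 Hz

13 km/h = 3.611 m/s.
The runner is behind, so the truck is moving away from it while the runner is moving toward the truck.
With source receding and observer approaching, f' = f · (v + v_o)/(v + v_s).
f' = 294 × (352 + 3.611)/(352 + 25.7) = 294 × 355.61/377.7 ≈ 277 Hz.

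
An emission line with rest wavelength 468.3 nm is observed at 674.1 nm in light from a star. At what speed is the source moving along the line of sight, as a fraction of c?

0.349

λ'/λ₀ = 1.4395 > 1 (redshift), so the source is receding.
λ'/λ₀ = √((1 + β)/(1 − β)) for a receding source ⇒ β = (r² − 1)/(r² + 1) with r = λ'/λ₀.
β = (2.0721 − 1)/(2.0721 + 1) ≈ 0.349.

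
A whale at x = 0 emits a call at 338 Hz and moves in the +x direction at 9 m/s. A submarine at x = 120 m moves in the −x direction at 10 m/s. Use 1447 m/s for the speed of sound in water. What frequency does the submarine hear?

The observer lies on the +x side, so the source is heading toward the observer and the observer is heading toward the source.
With source approaching and observer approaching, f' = f · (v + v_o)/(v − v_s).
f' = 338 × (1447 + 10)/(1447 − 9) = 338 × 1457/1438 ≈ 342 Hz.

342 Hz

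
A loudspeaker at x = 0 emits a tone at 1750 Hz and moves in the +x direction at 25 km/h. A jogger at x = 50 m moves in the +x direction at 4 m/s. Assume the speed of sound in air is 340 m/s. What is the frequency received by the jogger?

1765 Hz

25 km/h = 6.944 m/s.
The observer lies on the +x side, so the source is heading toward the observer and the observer is heading away from the source.
With source approaching and observer receding, f' = f · (v − v_o)/(v − v_s).
f' = 1750 × (340 − 4)/(340 − 6.944) = 1750 × 336/333.06 ≈ 1765 Hz.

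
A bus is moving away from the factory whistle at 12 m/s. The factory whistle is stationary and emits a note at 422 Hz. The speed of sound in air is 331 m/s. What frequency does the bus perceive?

407 Hz

Moving observer, stationary source: f' = f · (v − v_o)/v.
f' = 422 × (331 − 12)/331 = 422 × 319/331 ≈ 407 Hz.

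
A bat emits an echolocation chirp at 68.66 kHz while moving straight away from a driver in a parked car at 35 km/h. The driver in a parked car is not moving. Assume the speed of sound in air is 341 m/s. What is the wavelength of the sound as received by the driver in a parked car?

5.11 mm

35 km/h = 9.722 m/s.
With the source moving away from a stationary observer, f' = f · v/(v + v_s).
f' = 68.66 × 341/(341 + 9.722) ≈ 66.8 kHz.
λ' = v/f' = 341/66756.7 ≈ 5.11 mm.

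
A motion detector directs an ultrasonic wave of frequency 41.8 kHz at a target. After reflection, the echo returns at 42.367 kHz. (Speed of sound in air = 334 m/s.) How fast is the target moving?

2.25 m/s

Double Doppler shift off a moving reflector: f₂ = f₀ · (v + u)/(v − u) (u > 0 toward emitter).
Rearranging, u = v · (f₂ − f₀)/(f₂ + f₀) = 334 × 0.567/84.167 ≈ 2.25 m/s.
So the target is moving at 2.25 m/s toward the emitter.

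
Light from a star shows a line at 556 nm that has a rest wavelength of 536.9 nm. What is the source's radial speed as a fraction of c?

0.035

λ'/λ₀ = 1.0356 > 1 (redshift), so the source is receding.
λ'/λ₀ = √((1 + β)/(1 − β)) for a receding source ⇒ β = (r² − 1)/(r² + 1) with r = λ'/λ₀.
β = (1.0724 − 1)/(1.0724 + 1) ≈ 0.035.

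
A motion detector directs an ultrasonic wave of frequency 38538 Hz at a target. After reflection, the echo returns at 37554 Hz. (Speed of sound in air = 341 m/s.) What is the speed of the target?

4.4 m/s

Double Doppler shift off a moving reflector: f₂ = f₀ · (v + u)/(v − u) (u > 0 toward emitter).
Rearranging, u = v · (f₂ − f₀)/(f₂ + f₀) = 341 × -984/76092 ≈ -4.4 m/s.
So the target is moving at 4.4 m/s away from the emitter.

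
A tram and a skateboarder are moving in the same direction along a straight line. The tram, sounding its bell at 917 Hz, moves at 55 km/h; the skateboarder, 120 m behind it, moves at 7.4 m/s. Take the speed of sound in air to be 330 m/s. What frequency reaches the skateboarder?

896 Hz

55 km/h = 15.28 m/s.
The skateboarder is behind, so the tram is moving away from it while the skateboarder is moving toward the tram.
General Doppler shift: f' = f · (v + v_o)/(v + v_s).
f' = 917 × (330 + 7.4)/(330 + 15.28) = 917 × 337.4/345.28 ≈ 896 Hz.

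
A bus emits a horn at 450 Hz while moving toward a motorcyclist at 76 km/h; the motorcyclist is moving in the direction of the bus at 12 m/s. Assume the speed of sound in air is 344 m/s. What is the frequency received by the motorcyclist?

76 km/h = 21.11 m/s.
General Doppler shift: f' = f · (v + v_o)/(v − v_s).
f' = 450 × (344 + 12)/(344 − 21.11) = 450 × 356/322.89 ≈ 496 Hz.

496 Hz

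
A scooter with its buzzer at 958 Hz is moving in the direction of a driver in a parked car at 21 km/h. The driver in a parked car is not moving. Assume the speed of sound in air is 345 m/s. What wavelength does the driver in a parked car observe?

21 km/h = 5.833 m/s.
Only the source moves, toward the listener, so f' = f · v/(v − v_s).
f' = 958 × 345/(345 − 5.833) ≈ 974 Hz.
λ' = v/f' = 345/974.477 ≈ 35.4 cm.

35.4 cm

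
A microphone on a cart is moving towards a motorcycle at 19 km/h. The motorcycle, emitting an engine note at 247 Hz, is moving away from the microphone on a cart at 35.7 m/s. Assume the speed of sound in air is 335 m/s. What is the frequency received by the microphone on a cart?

19 km/h = 5.278 m/s.
General Doppler shift: f' = f · (v + v_o)/(v + v_s).
f' = 247 × (335 + 5.278)/(335 + 35.7) = 247 × 340.28/370.7 ≈ 227 Hz.

227 Hz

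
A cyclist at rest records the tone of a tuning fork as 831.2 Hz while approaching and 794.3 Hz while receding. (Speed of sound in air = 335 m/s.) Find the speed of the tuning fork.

7.6 m/s

f₁/f₂ = (v + v_s)/(v − v_s), so v_s = v · (f₁ − f₂)/(f₁ + f₂).
v_s = 335 × (831.2 − 794.3)/(831.2 + 794.3) = 335 × 36.9/1625.5 ≈ 7.6 m/s.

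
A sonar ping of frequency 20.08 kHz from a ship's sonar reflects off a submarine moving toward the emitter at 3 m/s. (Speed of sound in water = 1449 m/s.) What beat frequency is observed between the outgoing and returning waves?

83 Hz

The submarine first receives the wave as a moving observer: f₁ = f₀ · (v + u)/v = 20.08 × (1449 + 3)/1449 ≈ 20.1216 kHz.
On reflection it acts as a source moving toward the stationary detector: f₂ = f₁ · v/(v − u) = 20.1216 × 1449/1446 ≈ 20.1633 kHz.
Equivalently f₂ = f₀ · (v + u)/(v − u).
Beat frequency (with f₀ = 20080 Hz): |f₂ − f₀| = 2u·f₀/(v − u) = 2 × 3 × 20080/1446 ≈ 83 Hz.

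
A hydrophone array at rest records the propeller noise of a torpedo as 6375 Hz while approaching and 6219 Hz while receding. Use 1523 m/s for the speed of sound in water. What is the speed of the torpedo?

18.9 m/s

f₁/f₂ = (v + v_s)/(v − v_s), so v_s = v · (f₁ − f₂)/(f₁ + f₂).
v_s = 1523 × (6375 − 6219)/(6375 + 6219) = 1523 × 156/12594 ≈ 18.9 m/s.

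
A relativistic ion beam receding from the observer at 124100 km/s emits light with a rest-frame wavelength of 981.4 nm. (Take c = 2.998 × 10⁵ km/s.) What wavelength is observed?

β = v/c = 124100/299800 = 0.4139.
Relativistic Doppler for wavelength: λ' = λ₀ · √((1 + β)/(1 − β)).
λ' = 981.4 × √(1.4139/0.5861) = 981.4 × 1.55327 ≈ 1524.4 nm.

1524.4 nm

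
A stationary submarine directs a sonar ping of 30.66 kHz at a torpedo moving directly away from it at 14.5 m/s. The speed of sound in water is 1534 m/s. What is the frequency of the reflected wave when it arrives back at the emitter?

30.1 kHz

The torpedo first receives the wave as a moving observer: f₁ = f₀ · (v − u)/v = 30.66 × (1534 − 14.5)/1534 ≈ 30.4 kHz.
The reflection then acts as a moving source: f₂ = f₁ · v/(v + u) ≈ 30.1 kHz.
Equivalently f₂ = f₀ · (v − u)/(v + u).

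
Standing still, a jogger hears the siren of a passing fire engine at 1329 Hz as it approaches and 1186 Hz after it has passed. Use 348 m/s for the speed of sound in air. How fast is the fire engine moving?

19.8 m/s

f₁/f₂ = (v + v_s)/(v − v_s), so v_s = v · (f₁ − f₂)/(f₁ + f₂).
v_s = 348 × (1329 − 1186)/(1329 + 1186) = 348 × 143/2515 ≈ 19.8 m/s.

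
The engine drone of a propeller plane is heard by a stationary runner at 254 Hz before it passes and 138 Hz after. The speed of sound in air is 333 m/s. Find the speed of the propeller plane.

99 m/s

f₁/f₂ = (v + v_s)/(v − v_s), so v_s = v · (f₁ − f₂)/(f₁ + f₂).
v_s = 333 × (254 − 138)/(254 + 138) = 333 × 116/392 ≈ 99 m/s.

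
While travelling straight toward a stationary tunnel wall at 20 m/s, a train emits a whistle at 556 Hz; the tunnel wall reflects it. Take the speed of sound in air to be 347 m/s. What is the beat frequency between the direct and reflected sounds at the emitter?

The tunnel wall receives the sound from a moving source: f₁ = f₀ · v/(v − v_e) = 556 × 347/327 ≈ 590.0 Hz.
On the return leg the train is a moving observer: f₂ = f₁ · (v + v_e)/v = 590.0 × 367/347 ≈ 624.0 Hz.
Beat against the emitted tone: |f₂ − f₀| = 2v_e·f₀/(v − v_e) = 2 × 20 × 556/327 ≈ 68 Hz.

68 Hz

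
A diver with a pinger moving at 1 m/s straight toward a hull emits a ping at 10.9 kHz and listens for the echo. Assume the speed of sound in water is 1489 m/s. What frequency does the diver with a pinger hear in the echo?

10.91 kHz

The hull receives the sound from a moving source: f₁ = f₀ · v/(v − v_e) = 10.9 × 1489/1488 ≈ 10.91 kHz.
On the return leg the diver with a pinger is a moving observer: f₂ = f₁ · (v + v_e)/v = 10.91 × 1490/1489 ≈ 10.91 kHz.
Equivalently f₂ = f₀ · (v + v_e)/(v − v_e).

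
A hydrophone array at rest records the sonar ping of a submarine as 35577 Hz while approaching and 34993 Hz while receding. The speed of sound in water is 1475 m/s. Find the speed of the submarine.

f₁/f₂ = (v + v_s)/(v − v_s), so v_s = v · (f₁ − f₂)/(f₁ + f₂).
v_s = 1475 × (35577 − 34993)/(35577 + 34993) = 1475 × 584/70570 ≈ 12.2 m/s.

12.2 m/s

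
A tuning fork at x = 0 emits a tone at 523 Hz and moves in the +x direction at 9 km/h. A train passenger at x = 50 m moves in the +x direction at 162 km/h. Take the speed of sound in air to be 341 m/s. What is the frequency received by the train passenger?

457 Hz

9 km/h = 2.5 m/s; 162 km/h = 45 m/s.
The observer lies on the +x side, so the source is heading toward the observer and the observer is heading away from the source.
Both move, so f' = f · (v − v_o)/(v − v_s).
f' = 523 × (341 − 45)/(341 − 2.5) = 523 × 296/338.5 ≈ 457 Hz.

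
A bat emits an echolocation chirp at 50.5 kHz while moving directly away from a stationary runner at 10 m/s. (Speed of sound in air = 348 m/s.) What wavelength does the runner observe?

7.09 mm

Moving source, stationary observer: f' = f · v/(v + v_s) since the source is receding.
f' = 50.5 × 348/(348 + 10) ≈ 49.1 kHz.
λ' = v/f' = 348/49089.4 ≈ 7.09 mm.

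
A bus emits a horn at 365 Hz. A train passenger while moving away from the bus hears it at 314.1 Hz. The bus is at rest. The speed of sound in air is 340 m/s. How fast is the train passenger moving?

f' = f · (v − v_o)/v ⇒ v_o = v · |f'/f − 1|.
v_o = 340 × |314.1/365 − 1| = 340 × 0.1395 ≈ 47 m/s.

47 m/s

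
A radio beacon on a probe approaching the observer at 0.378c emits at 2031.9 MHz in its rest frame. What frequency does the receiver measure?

3024.3 MHz

Relativistic Doppler for frequency: f' = f₀ · √((1 + β)/(1 − β)).
f' = 2031.9 × √(1.3780/0.6220) = 2031.9 × 1.48843 ≈ 3024.3 MHz.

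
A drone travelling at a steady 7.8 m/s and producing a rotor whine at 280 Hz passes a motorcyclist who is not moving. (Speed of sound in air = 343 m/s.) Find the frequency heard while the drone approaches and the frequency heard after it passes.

287 Hz approaching; 274 Hz receding

Approaching: f₁ = f · v/(v − v_s) = 280 × 343/335.2 ≈ 287 Hz.
Receding: f₂ = f · v/(v + v_s) = 280 × 343/350.8 ≈ 274 Hz.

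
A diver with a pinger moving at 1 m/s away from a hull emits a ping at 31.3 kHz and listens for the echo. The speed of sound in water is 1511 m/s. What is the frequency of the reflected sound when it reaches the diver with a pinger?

31.3 kHz

The hull receives the sound from a moving source: f₁ = f₀ · v/(v + v_e) = 31.3 × 1511/1512 ≈ 31.3 kHz.
On the return leg the diver with a pinger is a moving observer: f₂ = f₁ · (v − v_e)/v = 31.3 × 1510/1511 ≈ 31.3 kHz.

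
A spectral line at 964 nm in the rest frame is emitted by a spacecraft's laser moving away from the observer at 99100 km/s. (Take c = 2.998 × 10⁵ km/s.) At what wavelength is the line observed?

β = v/c = 99100/299800 = 0.3306.
Relativistic Doppler for wavelength: λ' = λ₀ · √((1 + β)/(1 − β)).
λ' = 964 × √(1.3306/0.6694) = 964 × 1.40980 ≈ 1359.0 nm.

1359.0 nm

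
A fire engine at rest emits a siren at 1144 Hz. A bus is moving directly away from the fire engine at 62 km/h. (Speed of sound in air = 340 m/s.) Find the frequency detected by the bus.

62 km/h = 17.22 m/s.
Moving observer, stationary source: f' = f · (v − v_o)/v.
f' = 1144 × (340 − 17.22)/340 = 1144 × 322.78/340 ≈ 1086 Hz.

1086 Hz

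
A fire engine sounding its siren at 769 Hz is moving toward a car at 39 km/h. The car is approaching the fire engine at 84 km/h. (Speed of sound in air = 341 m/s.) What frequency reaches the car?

39 km/h = 10.83 m/s; 84 km/h = 23.33 m/s.
General Doppler shift: f' = f · (v + v_o)/(v − v_s).
f' = 769 × (341 + 23.33)/(341 − 10.83) = 769 × 364.33/330.17 ≈ 849 Hz.

849 Hz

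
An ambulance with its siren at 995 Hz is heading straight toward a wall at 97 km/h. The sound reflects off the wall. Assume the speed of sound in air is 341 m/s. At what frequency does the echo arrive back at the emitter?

97 km/h = 26.94 m/s.
The wall receives the sound from a moving source: f₁ = f₀ · v/(v − v_e) = 995 × 341/314.06 ≈ 1080 Hz.
On the return leg the ambulance is a moving observer: f₂ = f₁ · (v + v_e)/v = 1080 × 367.94/341 ≈ 1166 Hz.

1166 Hz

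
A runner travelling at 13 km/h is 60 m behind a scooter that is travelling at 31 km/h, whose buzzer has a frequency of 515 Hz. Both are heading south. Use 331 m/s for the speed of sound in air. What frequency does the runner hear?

507 Hz

31 km/h = 8.611 m/s; 13 km/h = 3.611 m/s.
The runner is behind, so the scooter is moving away from it while the runner is moving toward the scooter.
With source receding and observer approaching, f' = f · (v + v_o)/(v + v_s).
f' = 515 × (331 + 3.611)/(331 + 8.611) = 515 × 334.61/339.61 ≈ 507 Hz.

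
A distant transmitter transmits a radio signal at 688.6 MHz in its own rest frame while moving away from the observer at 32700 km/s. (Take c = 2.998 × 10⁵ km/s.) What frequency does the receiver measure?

617.2 MHz

β = v/c = 32700/299800 = 0.1091.
Relativistic Doppler for frequency: f' = f₀ · √((1 − β)/(1 + β)).
f' = 688.6 × √(0.8909/1.1091) = 688.6 × 0.89627 ≈ 617.2 MHz.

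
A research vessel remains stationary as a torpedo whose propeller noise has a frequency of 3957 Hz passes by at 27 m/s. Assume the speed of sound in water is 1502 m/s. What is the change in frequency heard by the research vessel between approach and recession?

142 Hz

Approaching: f₁ = f · v/(v − v_s) = 3957 × 1502/1475 ≈ 4029 Hz.
Receding: f₂ = f · v/(v + v_s) = 3957 × 1502/1529 ≈ 3887 Hz.
Drop: f₁ − f₂ = 2f·v·v_s/(v² − v_s²) = 2 × 3957 × 1502 × 27/(1502² − 27²) ≈ 142 Hz.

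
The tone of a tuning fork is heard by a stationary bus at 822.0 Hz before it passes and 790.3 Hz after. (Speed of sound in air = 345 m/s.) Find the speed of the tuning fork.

6.8 m/s

f₁/f₂ = (v + v_s)/(v − v_s), so v_s = v · (f₁ − f₂)/(f₁ + f₂).
v_s = 345 × (822.0 − 790.3)/(822.0 + 790.3) = 345 × 31.7/1612.3 ≈ 6.8 m/s.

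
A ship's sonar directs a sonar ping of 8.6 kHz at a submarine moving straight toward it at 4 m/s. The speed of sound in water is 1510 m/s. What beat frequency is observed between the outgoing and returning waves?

45.7 Hz

At the submarine (a moving observer), f₁ = f₀ · (v + u)/v = 8.6 × 1514/1510 ≈ 8.6228 kHz.
The reflection then acts as a moving source: f₂ = f₁ · v/(v − u) ≈ 8.6457 kHz.
Beat frequency (with f₀ = 8600 Hz): |f₂ − f₀| = 2u·f₀/(v − u) = 2 × 4 × 8600/1506 ≈ 45.7 Hz.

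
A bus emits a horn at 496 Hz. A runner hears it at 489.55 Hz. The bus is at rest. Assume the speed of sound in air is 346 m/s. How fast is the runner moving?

f' < f, so the runner is receding.
f' = f · (v − v_o)/v ⇒ v_o = v · |f'/f − 1|.
v_o = 346 × |489.55/496 − 1| = 346 × 0.013 ≈ 4.5 m/s.

4.5 m/s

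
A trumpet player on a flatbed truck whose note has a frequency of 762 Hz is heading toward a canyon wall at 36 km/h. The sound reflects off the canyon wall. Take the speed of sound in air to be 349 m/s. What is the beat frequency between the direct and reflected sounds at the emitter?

36 km/h = 10 m/s.
The canyon wall receives the sound from a moving source: f₁ = f₀ · v/(v − v_e) = 762 × 349/339 ≈ 784.5 Hz.
On the return leg the trumpet player on a flatbed truck is a moving observer: f₂ = f₁ · (v + v_e)/v = 784.5 × 359/349 ≈ 807.0 Hz.
Beat against the emitted tone: |f₂ − f₀| = 2v_e·f₀/(v − v_e) = 2 × 10 × 762/339 ≈ 45.0 Hz.

45.0 Hz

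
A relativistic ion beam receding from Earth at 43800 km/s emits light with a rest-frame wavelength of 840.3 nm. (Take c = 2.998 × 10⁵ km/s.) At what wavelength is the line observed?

β = v/c = 43800/299800 = 0.1461.
Relativistic Doppler for wavelength: λ' = λ₀ · √((1 + β)/(1 − β)).
λ' = 840.3 × √(1.1461/0.8539) = 840.3 × 1.15853 ≈ 973.5 nm.

973.5 nm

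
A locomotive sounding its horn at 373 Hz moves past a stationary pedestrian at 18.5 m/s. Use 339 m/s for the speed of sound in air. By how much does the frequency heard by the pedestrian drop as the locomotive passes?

Approaching: f₁ = f · v/(v − v_s) = 373 × 339/320.5 ≈ 394.5 Hz.
Receding: f₂ = f · v/(v + v_s) = 373 × 339/357.5 ≈ 353.7 Hz.
Drop: f₁ − f₂ = 2f·v·v_s/(v² − v_s²) = 2 × 373 × 339 × 18.5/(339² − 18.5²) ≈ 40.8 Hz.

40.8 Hz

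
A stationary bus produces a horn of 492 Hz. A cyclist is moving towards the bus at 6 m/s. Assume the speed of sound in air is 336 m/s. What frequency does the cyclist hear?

501 Hz

Only the observer moves, toward the source, so f' = f · (v + v_o)/v.
f' = 492 × (336 + 6)/336 = 492 × 342/336 ≈ 501 Hz.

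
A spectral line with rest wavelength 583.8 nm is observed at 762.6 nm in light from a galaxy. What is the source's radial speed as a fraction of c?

0.261c

λ'/λ₀ = 1.3063 > 1 (redshift), so the source is receding.
λ'/λ₀ = √((1 + β)/(1 − β)) for a receding source ⇒ β = (r² − 1)/(r² + 1) with r = λ'/λ₀.
β = (1.7063 − 1)/(1.7063 + 1) ≈ 0.261.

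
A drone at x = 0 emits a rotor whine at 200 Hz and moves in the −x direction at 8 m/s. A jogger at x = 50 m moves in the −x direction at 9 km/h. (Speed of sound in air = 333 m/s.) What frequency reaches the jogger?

9 km/h = 2.5 m/s.
The observer lies on the +x side, so the source is heading away from the observer and the observer is heading toward the source.
With source receding and observer approaching, f' = f · (v + v_o)/(v + v_s).
f' = 200 × (333 + 2.5)/(333 + 8) = 200 × 335.5/341 ≈ 197 Hz.

197 Hz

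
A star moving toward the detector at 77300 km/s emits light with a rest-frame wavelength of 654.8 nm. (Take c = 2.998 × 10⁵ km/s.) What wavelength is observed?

β = v/c = 77300/299800 = 0.2578.
Relativistic Doppler for wavelength: λ' = λ₀ · √((1 − β)/(1 + β)).
λ' = 654.8 × √(0.7422/1.2578) = 654.8 × 0.76813 ≈ 503.0 nm.

503.0 nm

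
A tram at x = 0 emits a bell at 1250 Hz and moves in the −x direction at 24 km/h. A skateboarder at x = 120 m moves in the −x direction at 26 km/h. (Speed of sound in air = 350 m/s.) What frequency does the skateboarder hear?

24 km/h = 6.667 m/s; 26 km/h = 7.222 m/s.
The observer lies on the +x side, so the source is heading away from the observer and the observer is heading toward the source.
General Doppler shift: f' = f · (v + v_o)/(v + v_s).
f' = 1250 × (350 + 7.222)/(350 + 6.667) = 1250 × 357.22/356.67 ≈ 1252 Hz.

1252 Hz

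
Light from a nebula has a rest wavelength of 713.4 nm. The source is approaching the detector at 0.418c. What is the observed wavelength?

457.0 nm

Relativistic Doppler for wavelength: λ' = λ₀ · √((1 − β)/(1 + β)).
λ' = 713.4 × √(0.5820/1.4180) = 713.4 × 0.64065 ≈ 457.0 nm.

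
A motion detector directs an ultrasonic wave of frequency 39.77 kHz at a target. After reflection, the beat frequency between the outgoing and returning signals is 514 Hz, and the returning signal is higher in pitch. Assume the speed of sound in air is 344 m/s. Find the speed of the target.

2.21 m/s

Double Doppler shift off a moving reflector: f₂ = f₀ · (v + u)/(v − u) (u > 0 toward emitter).
Returning signal is higher, so f₂ = f₀ + Δf = 39770 + 514 = 40284 Hz.
Rearranging, u = v · (f₂ − f₀)/(f₂ + f₀) = 344 × 514/80054 ≈ 2.21 m/s.
So the target is moving at 2.21 m/s toward the emitter.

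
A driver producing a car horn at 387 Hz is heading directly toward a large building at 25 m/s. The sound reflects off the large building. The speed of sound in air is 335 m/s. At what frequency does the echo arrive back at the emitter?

449 Hz

The large building receives the sound from a moving source: f₁ = f₀ · v/(v − v_e) = 387 × 335/310 ≈ 418 Hz.
On the return leg the driver is a moving observer: f₂ = f₁ · (v + v_e)/v = 418 × 360/335 ≈ 449 Hz.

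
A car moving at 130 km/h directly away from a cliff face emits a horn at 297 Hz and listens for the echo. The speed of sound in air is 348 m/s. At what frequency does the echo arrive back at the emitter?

130 km/h = 36.11 m/s.
The cliff face receives the sound from a moving source: f₁ = f₀ · v/(v + v_e) = 297 × 348/384.11 ≈ 269 Hz.
On the return leg the car is a moving observer: f₂ = f₁ · (v − v_e)/v = 269 × 311.89/348 ≈ 241 Hz.
Equivalently f₂ = f₀ · (v − v_e)/(v + v_e).

241 Hz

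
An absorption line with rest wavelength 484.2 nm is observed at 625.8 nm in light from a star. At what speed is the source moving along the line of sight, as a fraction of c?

λ'/λ₀ = 1.2924 > 1 (redshift), so the source is receding.
λ'/λ₀ = √((1 + β)/(1 − β)) for a receding source ⇒ β = (r² − 1)/(r² + 1) with r = λ'/λ₀.
β = (1.6704 − 1)/(1.6704 + 1) ≈ 0.251.

0.251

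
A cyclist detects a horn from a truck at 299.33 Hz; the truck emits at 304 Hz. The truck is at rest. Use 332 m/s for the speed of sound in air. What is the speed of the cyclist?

5.1 m/s

f' < f, so the cyclist is receding.
f' = f · (v − v_o)/v ⇒ v_o = v · |f'/f − 1|.
v_o = 332 × |299.33/304 − 1| = 332 × 0.01536 ≈ 5.1 m/s.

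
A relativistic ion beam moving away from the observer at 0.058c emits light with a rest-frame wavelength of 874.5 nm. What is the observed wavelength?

926.8 nm

Relativistic Doppler for wavelength: λ' = λ₀ · √((1 + β)/(1 − β)).
λ' = 874.5 × √(1.0580/0.9420) = 874.5 × 1.05978 ≈ 926.8 nm.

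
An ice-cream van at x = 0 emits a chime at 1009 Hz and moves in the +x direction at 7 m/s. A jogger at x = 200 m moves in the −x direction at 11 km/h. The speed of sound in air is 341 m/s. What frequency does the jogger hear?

11 km/h = 3.056 m/s.
The observer lies on the +x side, so the source is heading toward the observer and the observer is heading toward the source.
Both move, so f' = f · (v + v_o)/(v − v_s).
f' = 1009 × (341 + 3.056)/(341 − 7) = 1009 × 344.06/334 ≈ 1039 Hz.

1039 Hz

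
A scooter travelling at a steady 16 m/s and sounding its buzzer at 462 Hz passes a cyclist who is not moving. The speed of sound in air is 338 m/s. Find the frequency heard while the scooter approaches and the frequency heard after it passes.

Approaching: f₁ = f · v/(v − v_s) = 462 × 338/322 ≈ 485 Hz.
Receding: f₂ = f · v/(v + v_s) = 462 × 338/354 ≈ 441 Hz.

485 Hz approaching; 441 Hz receding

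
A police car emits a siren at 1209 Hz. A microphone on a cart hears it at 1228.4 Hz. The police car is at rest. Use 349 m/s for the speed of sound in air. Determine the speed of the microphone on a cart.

f' > f, so the microphone on a cart is approaching.
f' = f · (v + v_o)/v ⇒ v_o = v · |f'/f − 1|.
v_o = 349 × |1228.4/1209 − 1| = 349 × 0.01605 ≈ 5.6 m/s.

5.6 m/s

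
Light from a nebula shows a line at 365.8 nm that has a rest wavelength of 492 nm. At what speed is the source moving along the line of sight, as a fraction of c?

λ'/λ₀ = 0.7435 < 1 (blueshift), so the source is approaching.
λ'/λ₀ = √((1 − β)/(1 + β)) for an approaching source ⇒ β = (1 − r²)/(1 + r²) with r = λ'/λ₀.
β = (1 − 0.5528)/(1 + 0.5528) ≈ 0.288.

0.288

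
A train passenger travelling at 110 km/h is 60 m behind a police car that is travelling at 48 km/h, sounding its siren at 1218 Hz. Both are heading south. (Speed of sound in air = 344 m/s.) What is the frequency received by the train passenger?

48 km/h = 13.33 m/s; 110 km/h = 30.56 m/s.
The train passenger is behind, so the police car is moving away from it while the train passenger is moving toward the police car.
General Doppler shift: f' = f · (v + v_o)/(v + v_s).
f' = 1218 × (344 + 30.56)/(344 + 13.33) = 1218 × 374.56/357.33 ≈ 1277 Hz.

1277 Hz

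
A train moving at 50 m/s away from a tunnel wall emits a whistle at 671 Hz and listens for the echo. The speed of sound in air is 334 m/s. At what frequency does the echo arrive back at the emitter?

The tunnel wall receives the sound from a moving source: f₁ = f₀ · v/(v + v_e) = 671 × 334/384 ≈ 584 Hz.
On the return leg the train is a moving observer: f₂ = f₁ · (v − v_e)/v = 584 × 284/334 ≈ 496 Hz.
Equivalently f₂ = f₀ · (v − v_e)/(v + v_e).

496 Hz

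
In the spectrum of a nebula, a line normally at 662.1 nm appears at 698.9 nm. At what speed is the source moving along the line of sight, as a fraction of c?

λ'/λ₀ = 1.0556 > 1 (redshift), so the source is receding.
λ'/λ₀ = √((1 + β)/(1 − β)) for a receding source ⇒ β = (r² − 1)/(r² + 1) with r = λ'/λ₀.
β = (1.1143 − 1)/(1.1143 + 1) ≈ 0.054.

0.054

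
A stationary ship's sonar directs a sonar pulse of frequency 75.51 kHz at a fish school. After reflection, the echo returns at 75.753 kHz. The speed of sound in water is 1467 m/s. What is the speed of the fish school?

Double Doppler shift off a moving reflector: f₂ = f₀ · (v + u)/(v − u) (u > 0 toward emitter).
Rearranging, u = v · (f₂ − f₀)/(f₂ + f₀) = 1467 × 0.243/151.263 ≈ 2.36 m/s.
So the fish school is moving at 2.36 m/s toward the emitter.

2.36 m/s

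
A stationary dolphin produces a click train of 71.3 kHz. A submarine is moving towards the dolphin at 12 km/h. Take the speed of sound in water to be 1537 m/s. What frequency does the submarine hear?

12 km/h = 3.333 m/s.
Only the observer moves, toward the source, so f' = f · (v + v_o)/v.
f' = 71.3 × (1537 + 3.333)/1537 = 71.3 × 1540.3/1537 ≈ 71.5 kHz.

71.5 kHz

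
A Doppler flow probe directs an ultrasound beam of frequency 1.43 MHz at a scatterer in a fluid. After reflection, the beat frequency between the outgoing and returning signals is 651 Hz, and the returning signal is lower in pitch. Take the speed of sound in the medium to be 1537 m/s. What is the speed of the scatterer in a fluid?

0.35 m/s

Double Doppler shift off a moving reflector: f₂ = f₀ · (v + u)/(v − u) (u > 0 toward emitter).
Returning signal is lower, so f₂ = f₀ − Δf = 1430000 − 651 = 1429349 Hz.
Rearranging, u = v · (f₂ − f₀)/(f₂ + f₀) = 1537 × -651/2859349 ≈ -0.35 m/s.
So the scatterer in a fluid is moving at 0.35 m/s away from the emitter.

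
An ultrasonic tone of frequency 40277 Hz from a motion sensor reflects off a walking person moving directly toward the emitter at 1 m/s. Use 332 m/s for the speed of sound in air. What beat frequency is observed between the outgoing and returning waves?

243 Hz

The walking person first receives the wave as a moving observer: f₁ = f₀ · (v + u)/v = 40277 × (332 + 1)/332 ≈ 40398 Hz.
On reflection it acts as a source moving toward the stationary detector: f₂ = f₁ · v/(v − u) = 40398 × 332/331 ≈ 40520 Hz.
Equivalently f₂ = f₀ · (v + u)/(v − u).
Beat frequency: |f₂ − f₀| = 2u·f₀/(v − u) = 2 × 1 × 40277/331 ≈ 243 Hz.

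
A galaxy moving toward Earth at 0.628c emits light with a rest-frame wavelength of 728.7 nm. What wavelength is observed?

348.3 nm

Relativistic Doppler for wavelength: λ' = λ₀ · √((1 − β)/(1 + β)).
λ' = 728.7 × √(0.3720/1.6280) = 728.7 × 0.47802 ≈ 348.3 nm.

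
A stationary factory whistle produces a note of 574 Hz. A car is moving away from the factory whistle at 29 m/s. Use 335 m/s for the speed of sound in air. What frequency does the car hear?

524 Hz

Moving observer, stationary source: f' = f · (v − v_o)/v.
f' = 574 × (335 − 29)/335 = 574 × 306/335 ≈ 524 Hz.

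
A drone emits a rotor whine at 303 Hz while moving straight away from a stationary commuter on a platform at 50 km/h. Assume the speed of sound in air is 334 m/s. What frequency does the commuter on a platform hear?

291 Hz

50 km/h = 13.89 m/s.
Moving source, stationary observer: f' = f · v/(v + v_s) since the source is receding.
f' = 303 × 334/(334 + 13.89) = 303 × 334/347.9 ≈ 291 Hz.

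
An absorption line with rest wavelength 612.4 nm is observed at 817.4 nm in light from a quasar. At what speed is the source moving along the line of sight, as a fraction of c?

0.281c

λ'/λ₀ = 1.3347 > 1 (redshift), so the source is receding.
λ'/λ₀ = √((1 + β)/(1 − β)) for a receding source ⇒ β = (r² − 1)/(r² + 1) with r = λ'/λ₀.
β = (1.7816 − 1)/(1.7816 + 1) ≈ 0.281.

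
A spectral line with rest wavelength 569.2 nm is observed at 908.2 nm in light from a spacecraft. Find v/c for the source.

0.436c

λ'/λ₀ = 1.5956 > 1 (redshift), so the source is receding.
λ'/λ₀ = √((1 + β)/(1 − β)) for a receding source ⇒ β = (r² − 1)/(r² + 1) with r = λ'/λ₀.
β = (2.5459 − 1)/(2.5459 + 1) ≈ 0.436.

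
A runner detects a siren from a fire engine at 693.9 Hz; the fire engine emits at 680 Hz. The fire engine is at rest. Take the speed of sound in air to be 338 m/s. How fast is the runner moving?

f' > f, so the runner is approaching.
f' = f · (v + v_o)/v ⇒ v_o = v · |f'/f − 1|.
v_o = 338 × |693.9/680 − 1| = 338 × 0.02044 ≈ 6.9 m/s.

6.9 m/s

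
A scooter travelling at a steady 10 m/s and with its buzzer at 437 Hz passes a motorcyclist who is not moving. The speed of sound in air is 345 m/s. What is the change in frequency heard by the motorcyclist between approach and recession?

25.4 Hz

Approaching: f₁ = f · v/(v − v_s) = 437 × 345/335 ≈ 450.0 Hz.
Receding: f₂ = f · v/(v + v_s) = 437 × 345/355 ≈ 424.7 Hz.
Drop: f₁ − f₂ = 2f·v·v_s/(v² − v_s²) = 2 × 437 × 345 × 10/(345² − 10²) ≈ 25.4 Hz.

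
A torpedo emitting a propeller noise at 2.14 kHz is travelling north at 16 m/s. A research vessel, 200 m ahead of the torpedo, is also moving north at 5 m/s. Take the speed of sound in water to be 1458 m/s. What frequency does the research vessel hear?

The research vessel is ahead, so the torpedo is moving toward it while the research vessel is moving away from the torpedo.
With source approaching and observer receding, f' = f · (v − v_o)/(v − v_s).
f' = 2.14 × (1458 − 5)/(1458 − 16) = 2.14 × 1453/1442 ≈ 2.16 kHz.

2.16 kHz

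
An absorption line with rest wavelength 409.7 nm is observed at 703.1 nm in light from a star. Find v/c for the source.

λ'/λ₀ = 1.7161 > 1 (redshift), so the source is receding.
λ'/λ₀ = √((1 + β)/(1 − β)) for a receding source ⇒ β = (r² − 1)/(r² + 1) with r = λ'/λ₀.
β = (2.9451 − 1)/(2.9451 + 1) ≈ 0.493.

0.493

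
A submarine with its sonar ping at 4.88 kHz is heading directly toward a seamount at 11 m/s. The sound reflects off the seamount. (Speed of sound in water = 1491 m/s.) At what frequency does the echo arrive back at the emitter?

The seamount receives the sound from a moving source: f₁ = f₀ · v/(v − v_e) = 4.88 × 1491/1480 ≈ 4.92 kHz.
On the return leg the submarine is a moving observer: f₂ = f₁ · (v + v_e)/v = 4.92 × 1502/1491 ≈ 4.95 kHz.

4.95 kHz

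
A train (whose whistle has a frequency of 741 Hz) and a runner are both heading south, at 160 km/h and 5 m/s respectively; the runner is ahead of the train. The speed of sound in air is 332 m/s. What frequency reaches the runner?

160 km/h = 44.44 m/s.
The runner is ahead, so the train is moving toward it while the runner is moving away from the train.
General Doppler shift: f' = f · (v − v_o)/(v − v_s).
f' = 741 × (332 − 5)/(332 − 44.44) = 741 × 327/287.56 ≈ 843 Hz.

843 Hz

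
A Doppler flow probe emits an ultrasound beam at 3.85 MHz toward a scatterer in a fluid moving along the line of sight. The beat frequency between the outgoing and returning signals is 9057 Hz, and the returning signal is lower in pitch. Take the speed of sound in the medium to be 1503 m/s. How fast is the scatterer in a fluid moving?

1.77 m/s

Double Doppler shift off a moving reflector: f₂ = f₀ · (v + u)/(v − u) (u > 0 toward emitter).
Returning signal is lower, so f₂ = f₀ − Δf = 3850000 − 9057 = 3840943 Hz.
Rearranging, u = v · (f₂ − f₀)/(f₂ + f₀) = 1503 × -9057/7690943 ≈ -1.77 m/s.
So the scatterer in a fluid is moving at 1.77 m/s away from the emitter.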